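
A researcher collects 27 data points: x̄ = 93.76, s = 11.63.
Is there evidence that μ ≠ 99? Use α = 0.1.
One-sample t-test:
H₀: μ = 99
H₁: μ ≠ 99
df = n - 1 = 26
t = (x̄ - μ₀) / (s/√n) = (93.76 - 99) / (11.63/√27) = -2.341
p-value = 0.0272

Since p-value < α = 0.1, we reject H₀.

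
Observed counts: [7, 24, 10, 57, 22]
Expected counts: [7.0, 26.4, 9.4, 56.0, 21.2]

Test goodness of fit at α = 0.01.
Chi-square goodness of fit test:
H₀: observed counts match expected distribution
H₁: observed counts differ from expected distribution
df = k - 1 = 4
χ² = Σ(O - E)²/E
   = (7 - 7.0)²/7.0 + (24 - 26.4)²/26.4 + (10 - 9.4)²/9.4 + (57 - 56.0)²/56.0 + (22 - 21.2)²/21.2
   = 0.000 + 0.218 + 0.038 + 0.018 + 0.030
   = 0.30
p-value = 0.9895

Since p-value > α = 0.01, we fail to reject H₀.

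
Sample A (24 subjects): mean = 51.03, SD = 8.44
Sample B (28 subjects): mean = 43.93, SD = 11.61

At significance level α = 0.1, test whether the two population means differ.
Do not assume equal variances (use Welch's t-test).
Welch's two-sample t-test:
H₀: μ₁ = μ₂
H₁: μ₁ ≠ μ₂
s₁²/n₁ = 8.44²/24 = 2.9681,  s₂²/n₂ = 11.61²/28 = 4.8140
SE = √(s₁²/n₁ + s₂²/n₂) = √(2.9681 + 4.8140) = 2.7896
df (Welch-Satterthwaite) = (s₁²/n₁ + s₂²/n₂)² / [(s₁²/n₁)²/(n₁-1) + (s₂²/n₂)²/(n₂-1)] ≈ 48.79
t = (x̄₁ - x̄₂) / SE = (51.03 - 43.93) / 2.7896 = 7.10 / 2.7896 = 2.545
p-value = 0.0141

Since p-value < α = 0.1, we reject H₀.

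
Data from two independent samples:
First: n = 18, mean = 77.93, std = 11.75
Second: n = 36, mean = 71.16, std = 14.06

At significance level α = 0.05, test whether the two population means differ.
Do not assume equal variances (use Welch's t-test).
Welch's two-sample t-test:
H₀: μ₁ = μ₂
H₁: μ₁ ≠ μ₂
s₁²/n₁ = 11.75²/18 = 7.6701,  s₂²/n₂ = 14.06²/36 = 5.4912
SE = √(s₁²/n₁ + s₂²/n₂) = √(7.6701 + 5.4912) = 3.6279
df (Welch-Satterthwaite) = (s₁²/n₁ + s₂²/n₂)² / [(s₁²/n₁)²/(n₁-1) + (s₂²/n₂)²/(n₂-1)] ≈ 40.08
t = (x̄₁ - x̄₂) / SE = (77.93 - 71.16) / 3.6279 = 6.77 / 3.6279 = 1.866
p-value = 0.0694

Since p-value > α = 0.05, we fail to reject H₀.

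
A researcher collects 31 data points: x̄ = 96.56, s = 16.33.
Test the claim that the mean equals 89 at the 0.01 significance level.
One-sample t-test:
H₀: μ = 89
H₁: μ ≠ 89
df = n - 1 = 30
t = (x̄ - μ₀) / (s/√n) = (96.56 - 89) / (16.33/√31) = 2.578
p-value = 0.0151

Since p-value > α = 0.01, we fail to reject H₀.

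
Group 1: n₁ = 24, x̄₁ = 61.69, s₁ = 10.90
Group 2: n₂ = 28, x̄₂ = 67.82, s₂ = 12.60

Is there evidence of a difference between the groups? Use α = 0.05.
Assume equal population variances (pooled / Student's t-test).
Student's two-sample t-test (equal variances):
H₀: μ₁ = μ₂
H₁: μ₁ ≠ μ₂
df = n₁ + n₂ - 2 = 50
Pooled variance s_p² = [(n₁-1)s₁² + (n₂-1)s₂²] / (n₁ + n₂ - 2) = [(23)(10.90²) + (27)(12.60²)] / 50 = 140.3830
SE = √(s_p²(1/n₁ + 1/n₂)) = √(140.3830 × (1/24 + 1/28)) = 3.2959
t = (x̄₁ - x̄₂) / SE = (61.69 - 67.82) / 3.2959 = -6.13 / 3.2959 = -1.860
p-value = 0.0688

Since p-value > α = 0.05, we fail to reject H₀.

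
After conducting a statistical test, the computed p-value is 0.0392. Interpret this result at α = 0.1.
Since p = 0.0392 < α = 0.1, reject H₀.
There is sufficient evidence to reject the null hypothesis; the result is statistically significant at the 0.1 level.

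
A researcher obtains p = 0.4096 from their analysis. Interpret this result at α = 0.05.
Since p = 0.4096 > α = 0.05, fail to reject H₀.
There is insufficient evidence to reject the null hypothesis; the result is not statistically significant at the 0.05 level.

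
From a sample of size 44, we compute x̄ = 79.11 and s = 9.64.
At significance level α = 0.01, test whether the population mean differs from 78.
One-sample t-test:
H₀: μ = 78
H₁: μ ≠ 78
df = n - 1 = 43
t = (x̄ - μ₀) / (s/√n) = (79.11 - 78) / (9.64/√44) = 0.764
p-value = 0.4492

Since p-value > α = 0.01, we fail to reject H₀.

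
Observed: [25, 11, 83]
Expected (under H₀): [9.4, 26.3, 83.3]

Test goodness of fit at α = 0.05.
Chi-square goodness of fit test:
H₀: observed counts match expected distribution
H₁: observed counts differ from expected distribution
df = k - 1 = 2
χ² = Σ(O - E)²/E
   = (25 - 9.4)²/9.4 + (11 - 26.3)²/26.3 + (83 - 83.3)²/83.3
   = 25.889 + 8.901 + 0.001
   = 34.79
p-value < 0.0001

Since p-value < α = 0.05, we reject H₀.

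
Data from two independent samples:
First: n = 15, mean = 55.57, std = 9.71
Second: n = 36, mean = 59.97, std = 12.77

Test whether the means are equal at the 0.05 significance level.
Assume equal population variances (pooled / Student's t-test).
Student's two-sample t-test (equal variances):
H₀: μ₁ = μ₂
H₁: μ₁ ≠ μ₂
df = n₁ + n₂ - 2 = 49
Pooled variance s_p² = [(n₁-1)s₁² + (n₂-1)s₂²] / (n₁ + n₂ - 2) = [(14)(9.71²) + (35)(12.77²)] / 49 = 143.4190
SE = √(s_p²(1/n₁ + 1/n₂)) = √(143.4190 × (1/15 + 1/36)) = 3.6804
t = (x̄₁ - x̄₂) / SE = (55.57 - 59.97) / 3.6804 = -4.40 / 3.6804 = -1.196
p-value = 0.2376

Since p-value > α = 0.05, we fail to reject H₀.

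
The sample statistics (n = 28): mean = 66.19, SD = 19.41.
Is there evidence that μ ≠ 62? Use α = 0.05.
One-sample t-test:
H₀: μ = 62
H₁: μ ≠ 62
df = n - 1 = 27
t = (x̄ - μ₀) / (s/√n) = (66.19 - 62) / (19.41/√28) = 1.142
p-value = 0.2634

Since p-value > α = 0.05, we fail to reject H₀.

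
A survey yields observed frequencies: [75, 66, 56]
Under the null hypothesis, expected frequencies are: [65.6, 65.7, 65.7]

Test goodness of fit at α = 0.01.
Chi-square goodness of fit test:
H₀: observed counts match expected distribution
H₁: observed counts differ from expected distribution
df = k - 1 = 2
χ² = Σ(O - E)²/E
   = (75 - 65.6)²/65.6 + (66 - 65.7)²/65.7 + (56 - 65.7)²/65.7
   = 1.347 + 0.001 + 1.432
   = 2.78
p-value = 0.2490

Since p-value > α = 0.01, we fail to reject H₀.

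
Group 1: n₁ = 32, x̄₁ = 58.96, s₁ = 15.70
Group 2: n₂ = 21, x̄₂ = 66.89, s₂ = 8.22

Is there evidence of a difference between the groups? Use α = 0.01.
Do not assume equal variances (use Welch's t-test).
Welch's two-sample t-test:
H₀: μ₁ = μ₂
H₁: μ₁ ≠ μ₂
s₁²/n₁ = 15.70²/32 = 7.7028,  s₂²/n₂ = 8.22²/21 = 3.2175
SE = √(s₁²/n₁ + s₂²/n₂) = √(7.7028 + 3.2175) = 3.3046
df (Welch-Satterthwaite) = (s₁²/n₁ + s₂²/n₂)² / [(s₁²/n₁)²/(n₁-1) + (s₂²/n₂)²/(n₂-1)] ≈ 49.04
t = (x̄₁ - x̄₂) / SE = (58.96 - 66.89) / 3.3046 = -7.93 / 3.3046 = -2.400
p-value = 0.0203

Since p-value > α = 0.01, we fail to reject H₀.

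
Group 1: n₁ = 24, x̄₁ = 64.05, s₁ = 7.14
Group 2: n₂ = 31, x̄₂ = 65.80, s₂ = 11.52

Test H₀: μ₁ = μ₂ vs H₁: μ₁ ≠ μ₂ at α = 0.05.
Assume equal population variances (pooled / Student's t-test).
Student's two-sample t-test (equal variances):
H₀: μ₁ = μ₂
H₁: μ₁ ≠ μ₂
df = n₁ + n₂ - 2 = 53
Pooled variance s_p² = [(n₁-1)s₁² + (n₂-1)s₂²] / (n₁ + n₂ - 2) = [(23)(7.14²) + (30)(11.52²)] / 53 = 97.2423
SE = √(s_p²(1/n₁ + 1/n₂)) = √(97.2423 × (1/24 + 1/31)) = 2.6812
t = (x̄₁ - x̄₂) / SE = (64.05 - 65.80) / 2.6812 = -1.75 / 2.6812 = -0.653
p-value = 0.5168

Since p-value > α = 0.05, we fail to reject H₀.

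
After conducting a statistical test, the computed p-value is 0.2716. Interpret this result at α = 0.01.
Since p = 0.2716 > α = 0.01, fail to reject H₀.
There is insufficient evidence to reject the null hypothesis; the result is not statistically significant at the 0.01 level.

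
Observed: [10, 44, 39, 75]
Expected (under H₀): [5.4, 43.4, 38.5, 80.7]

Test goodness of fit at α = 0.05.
Chi-square goodness of fit test:
H₀: observed counts match expected distribution
H₁: observed counts differ from expected distribution
df = k - 1 = 3
χ² = Σ(O - E)²/E
   = (10 - 5.4)²/5.4 + (44 - 43.4)²/43.4 + (39 - 38.5)²/38.5 + (75 - 80.7)²/80.7
   = 3.919 + 0.008 + 0.006 + 0.403
   = 4.34
p-value = 0.2274

Since p-value > α = 0.05, we fail to reject H₀.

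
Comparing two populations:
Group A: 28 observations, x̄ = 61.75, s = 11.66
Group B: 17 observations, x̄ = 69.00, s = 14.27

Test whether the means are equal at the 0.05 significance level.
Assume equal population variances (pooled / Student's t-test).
Student's two-sample t-test (equal variances):
H₀: μ₁ = μ₂
H₁: μ₁ ≠ μ₂
df = n₁ + n₂ - 2 = 43
Pooled variance s_p² = [(n₁-1)s₁² + (n₂-1)s₂²] / (n₁ + n₂ - 2) = [(27)(11.66²) + (16)(14.27²)] / 43 = 161.1379
SE = √(s_p²(1/n₁ + 1/n₂)) = √(161.1379 × (1/28 + 1/17)) = 3.9030
t = (x̄₁ - x̄₂) / SE = (61.75 - 69.00) / 3.9030 = -7.25 / 3.9030 = -1.858
p-value = 0.0701

Since p-value > α = 0.05, we fail to reject H₀.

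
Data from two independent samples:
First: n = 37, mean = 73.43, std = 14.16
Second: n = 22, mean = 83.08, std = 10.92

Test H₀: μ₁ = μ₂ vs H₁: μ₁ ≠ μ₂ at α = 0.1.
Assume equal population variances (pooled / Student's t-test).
Student's two-sample t-test (equal variances):
H₀: μ₁ = μ₂
H₁: μ₁ ≠ μ₂
df = n₁ + n₂ - 2 = 57
Pooled variance s_p² = [(n₁-1)s₁² + (n₂-1)s₂²] / (n₁ + n₂ - 2) = [(36)(14.16²) + (21)(10.92²)] / 57 = 170.5680
SE = √(s_p²(1/n₁ + 1/n₂)) = √(170.5680 × (1/37 + 1/22)) = 3.5161
t = (x̄₁ - x̄₂) / SE = (73.43 - 83.08) / 3.5161 = -9.65 / 3.5161 = -2.745
p-value = 0.0081

Since p-value < α = 0.1, we reject H₀.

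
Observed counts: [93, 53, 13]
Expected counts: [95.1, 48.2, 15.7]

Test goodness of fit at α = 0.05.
Chi-square goodness of fit test:
H₀: observed counts match expected distribution
H₁: observed counts differ from expected distribution
df = k - 1 = 2
χ² = Σ(O - E)²/E
   = (93 - 95.1)²/95.1 + (53 - 48.2)²/48.2 + (13 - 15.7)²/15.7
   = 0.046 + 0.478 + 0.464
   = 0.99
p-value = 0.6100

Since p-value > α = 0.05, we fail to reject H₀.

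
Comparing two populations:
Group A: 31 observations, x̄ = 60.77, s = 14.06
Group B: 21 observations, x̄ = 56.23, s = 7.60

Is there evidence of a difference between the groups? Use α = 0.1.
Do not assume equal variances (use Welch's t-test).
Welch's two-sample t-test:
H₀: μ₁ = μ₂
H₁: μ₁ ≠ μ₂
s₁²/n₁ = 14.06²/31 = 6.3769,  s₂²/n₂ = 7.60²/21 = 2.7505
SE = √(s₁²/n₁ + s₂²/n₂) = √(6.3769 + 2.7505) = 3.0212
df (Welch-Satterthwaite) = (s₁²/n₁ + s₂²/n₂)² / [(s₁²/n₁)²/(n₁-1) + (s₂²/n₂)²/(n₂-1)] ≈ 48.05
t = (x̄₁ - x̄₂) / SE = (60.77 - 56.23) / 3.0212 = 4.54 / 3.0212 = 1.503
p-value = 0.1395

Since p-value > α = 0.1, we fail to reject H₀.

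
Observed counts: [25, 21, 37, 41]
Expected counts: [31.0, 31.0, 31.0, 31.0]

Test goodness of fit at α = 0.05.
Chi-square goodness of fit test:
H₀: observed counts match expected distribution
H₁: observed counts differ from expected distribution
df = k - 1 = 3
χ² = Σ(O - E)²/E
   = (25 - 31.0)²/31.0 + (21 - 31.0)²/31.0 + (37 - 31.0)²/31.0 + (41 - 31.0)²/31.0
   = 1.161 + 3.226 + 1.161 + 3.226
   = 8.77
p-value = 0.0324

Since p-value < α = 0.05, we reject H₀.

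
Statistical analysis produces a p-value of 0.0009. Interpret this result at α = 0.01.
Since p = 0.0009 < α = 0.01, reject H₀.
There is sufficient evidence to reject the null hypothesis; the result is statistically significant at the 0.01 level.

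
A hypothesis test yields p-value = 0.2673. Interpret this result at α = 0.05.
Since p = 0.2673 > α = 0.05, fail to reject H₀.
There is insufficient evidence to reject the null hypothesis; the result is not statistically significant at the 0.05 level.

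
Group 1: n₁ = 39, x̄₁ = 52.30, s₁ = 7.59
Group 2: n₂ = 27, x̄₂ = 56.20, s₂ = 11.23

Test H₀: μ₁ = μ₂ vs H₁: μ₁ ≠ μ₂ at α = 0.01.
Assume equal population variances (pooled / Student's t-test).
Student's two-sample t-test (equal variances):
H₀: μ₁ = μ₂
H₁: μ₁ ≠ μ₂
df = n₁ + n₂ - 2 = 64
Pooled variance s_p² = [(n₁-1)s₁² + (n₂-1)s₂²] / (n₁ + n₂ - 2) = [(38)(7.59²) + (26)(11.23²)] / 64 = 85.4382
SE = √(s_p²(1/n₁ + 1/n₂)) = √(85.4382 × (1/39 + 1/27)) = 2.3141
t = (x̄₁ - x̄₂) / SE = (52.30 - 56.20) / 2.3141 = -3.90 / 2.3141 = -1.685
p-value = 0.0968

Since p-value > α = 0.01, we fail to reject H₀.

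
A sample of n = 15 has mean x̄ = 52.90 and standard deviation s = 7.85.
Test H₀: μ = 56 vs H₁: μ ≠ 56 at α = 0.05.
One-sample t-test:
H₀: μ = 56
H₁: μ ≠ 56
df = n - 1 = 14
t = (x̄ - μ₀) / (s/√n) = (52.90 - 56) / (7.85/√15) = -1.529
p-value = 0.1484

Since p-value > α = 0.05, we fail to reject H₀.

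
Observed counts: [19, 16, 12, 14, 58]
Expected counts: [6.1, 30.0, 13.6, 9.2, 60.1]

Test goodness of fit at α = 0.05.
Chi-square goodness of fit test:
H₀: observed counts match expected distribution
H₁: observed counts differ from expected distribution
df = k - 1 = 4
χ² = Σ(O - E)²/E
   = (19 - 6.1)²/6.1 + (16 - 30.0)²/30.0 + (12 - 13.6)²/13.6 + (14 - 9.2)²/9.2 + (58 - 60.1)²/60.1
   = 27.280 + 6.533 + 0.188 + 2.504 + 0.073
   = 36.58
p-value < 0.0001

Since p-value < α = 0.05, we reject H₀.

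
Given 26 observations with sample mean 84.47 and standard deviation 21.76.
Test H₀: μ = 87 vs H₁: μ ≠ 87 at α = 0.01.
One-sample t-test:
H₀: μ = 87
H₁: μ ≠ 87
df = n - 1 = 25
t = (x̄ - μ₀) / (s/√n) = (84.47 - 87) / (21.76/√26) = -0.593
p-value = 0.5586

Since p-value > α = 0.01, we fail to reject H₀.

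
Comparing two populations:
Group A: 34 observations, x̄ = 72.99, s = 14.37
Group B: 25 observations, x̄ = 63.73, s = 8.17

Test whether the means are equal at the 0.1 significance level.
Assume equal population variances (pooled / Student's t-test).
Student's two-sample t-test (equal variances):
H₀: μ₁ = μ₂
H₁: μ₁ ≠ μ₂
df = n₁ + n₂ - 2 = 57
Pooled variance s_p² = [(n₁-1)s₁² + (n₂-1)s₂²] / (n₁ + n₂ - 2) = [(33)(14.37²) + (24)(8.17²)] / 57 = 147.6556
SE = √(s_p²(1/n₁ + 1/n₂)) = √(147.6556 × (1/34 + 1/25)) = 3.2014
t = (x̄₁ - x̄₂) / SE = (72.99 - 63.73) / 3.2014 = 9.26 / 3.2014 = 2.892
p-value = 0.0054

Since p-value < α = 0.1, we reject H₀.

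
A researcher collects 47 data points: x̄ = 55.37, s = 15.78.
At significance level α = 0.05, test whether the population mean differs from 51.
One-sample t-test:
H₀: μ = 51
H₁: μ ≠ 51
df = n - 1 = 46
t = (x̄ - μ₀) / (s/√n) = (55.37 - 51) / (15.78/√47) = 1.899
p-value = 0.0639

Since p-value > α = 0.05, we fail to reject H₀.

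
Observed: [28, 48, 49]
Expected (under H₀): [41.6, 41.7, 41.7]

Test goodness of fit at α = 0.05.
Chi-square goodness of fit test:
H₀: observed counts match expected distribution
H₁: observed counts differ from expected distribution
df = k - 1 = 2
χ² = Σ(O - E)²/E
   = (28 - 41.6)²/41.6 + (48 - 41.7)²/41.7 + (49 - 41.7)²/41.7
   = 4.446 + 0.952 + 1.278
   = 6.68
p-value = 0.0355

Since p-value < α = 0.05, we reject H₀.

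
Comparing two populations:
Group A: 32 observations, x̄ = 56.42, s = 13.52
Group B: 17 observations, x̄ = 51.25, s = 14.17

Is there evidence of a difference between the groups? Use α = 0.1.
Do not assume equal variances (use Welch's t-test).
Welch's two-sample t-test:
H₀: μ₁ = μ₂
H₁: μ₁ ≠ μ₂
s₁²/n₁ = 13.52²/32 = 5.7122,  s₂²/n₂ = 14.17²/17 = 11.8111
SE = √(s₁²/n₁ + s₂²/n₂) = √(5.7122 + 11.8111) = 4.1861
df (Welch-Satterthwaite) = (s₁²/n₁ + s₂²/n₂)² / [(s₁²/n₁)²/(n₁-1) + (s₂²/n₂)²/(n₂-1)] ≈ 31.42
t = (x̄₁ - x̄₂) / SE = (56.42 - 51.25) / 4.1861 = 5.17 / 4.1861 = 1.235
p-value = 0.2260

Since p-value > α = 0.1, we fail to reject H₀.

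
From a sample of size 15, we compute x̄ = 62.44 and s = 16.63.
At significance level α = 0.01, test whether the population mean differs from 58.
One-sample t-test:
H₀: μ = 58
H₁: μ ≠ 58
df = n - 1 = 14
t = (x̄ - μ₀) / (s/√n) = (62.44 - 58) / (16.63/√15) = 1.034
p-value = 0.3187

Since p-value > α = 0.01, we fail to reject H₀.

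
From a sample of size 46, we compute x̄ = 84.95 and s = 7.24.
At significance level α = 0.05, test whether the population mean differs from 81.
One-sample t-test:
H₀: μ = 81
H₁: μ ≠ 81
df = n - 1 = 45
t = (x̄ - μ₀) / (s/√n) = (84.95 - 81) / (7.24/√46) = 3.700
p-value = 0.0006

Since p-value < α = 0.05, we reject H₀.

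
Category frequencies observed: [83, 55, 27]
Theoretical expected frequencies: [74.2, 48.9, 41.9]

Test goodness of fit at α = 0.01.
Chi-square goodness of fit test:
H₀: observed counts match expected distribution
H₁: observed counts differ from expected distribution
df = k - 1 = 2
χ² = Σ(O - E)²/E
   = (83 - 74.2)²/74.2 + (55 - 48.9)²/48.9 + (27 - 41.9)²/41.9
   = 1.044 + 0.761 + 5.299
   = 7.10
p-value = 0.0287

Since p-value > α = 0.01, we fail to reject H₀.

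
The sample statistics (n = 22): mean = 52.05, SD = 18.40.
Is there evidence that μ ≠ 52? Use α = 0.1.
One-sample t-test:
H₀: μ = 52
H₁: μ ≠ 52
df = n - 1 = 21
t = (x̄ - μ₀) / (s/√n) = (52.05 - 52) / (18.40/√22) = 0.013
p-value = 0.9900

Since p-value > α = 0.1, we fail to reject H₀.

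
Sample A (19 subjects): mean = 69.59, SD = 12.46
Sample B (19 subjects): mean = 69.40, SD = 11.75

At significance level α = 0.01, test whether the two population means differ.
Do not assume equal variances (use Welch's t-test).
Welch's two-sample t-test:
H₀: μ₁ = μ₂
H₁: μ₁ ≠ μ₂
s₁²/n₁ = 12.46²/19 = 8.1711,  s₂²/n₂ = 11.75²/19 = 7.2664
SE = √(s₁²/n₁ + s₂²/n₂) = √(8.1711 + 7.2664) = 3.9291
df (Welch-Satterthwaite) = (s₁²/n₁ + s₂²/n₂)² / [(s₁²/n₁)²/(n₁-1) + (s₂²/n₂)²/(n₂-1)] ≈ 35.88
t = (x̄₁ - x̄₂) / SE = (69.59 - 69.40) / 3.9291 = 0.19 / 3.9291 = 0.048
p-value = 0.9617

Since p-value > α = 0.01, we fail to reject H₀.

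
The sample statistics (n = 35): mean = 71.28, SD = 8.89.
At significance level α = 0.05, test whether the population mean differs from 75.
One-sample t-test:
H₀: μ = 75
H₁: μ ≠ 75
df = n - 1 = 34
t = (x̄ - μ₀) / (s/√n) = (71.28 - 75) / (8.89/√35) = -2.476
p-value = 0.0184

Since p-value < α = 0.05, we reject H₀.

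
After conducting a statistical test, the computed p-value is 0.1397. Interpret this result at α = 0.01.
Since p = 0.1397 > α = 0.01, fail to reject H₀.
There is insufficient evidence to reject the null hypothesis; the result is not statistically significant at the 0.01 level.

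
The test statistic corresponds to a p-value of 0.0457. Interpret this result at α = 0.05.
Since p = 0.0457 < α = 0.05, reject H₀.
There is sufficient evidence to reject the null hypothesis; the result is statistically significant at the 0.05 level.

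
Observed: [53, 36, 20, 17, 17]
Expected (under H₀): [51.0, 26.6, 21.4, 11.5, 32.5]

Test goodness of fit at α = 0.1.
Chi-square goodness of fit test:
H₀: observed counts match expected distribution
H₁: observed counts differ from expected distribution
df = k - 1 = 4
χ² = Σ(O - E)²/E
   = (53 - 51.0)²/51.0 + (36 - 26.6)²/26.6 + (20 - 21.4)²/21.4 + (17 - 11.5)²/11.5 + (17 - 32.5)²/32.5
   = 0.078 + 3.322 + 0.092 + 2.630 + 7.392
   = 13.51
p-value = 0.0090

Since p-value < α = 0.1, we reject H₀.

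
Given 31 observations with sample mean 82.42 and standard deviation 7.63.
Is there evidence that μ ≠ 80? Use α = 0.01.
One-sample t-test:
H₀: μ = 80
H₁: μ ≠ 80
df = n - 1 = 30
t = (x̄ - μ₀) / (s/√n) = (82.42 - 80) / (7.63/√31) = 1.766
p-value = 0.0876

Since p-value > α = 0.01, we fail to reject H₀.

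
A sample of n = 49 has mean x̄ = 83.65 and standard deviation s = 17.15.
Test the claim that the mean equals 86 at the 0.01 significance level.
One-sample t-test:
H₀: μ = 86
H₁: μ ≠ 86
df = n - 1 = 48
t = (x̄ - μ₀) / (s/√n) = (83.65 - 86) / (17.15/√49) = -0.959
p-value = 0.3423

Since p-value > α = 0.01, we fail to reject H₀.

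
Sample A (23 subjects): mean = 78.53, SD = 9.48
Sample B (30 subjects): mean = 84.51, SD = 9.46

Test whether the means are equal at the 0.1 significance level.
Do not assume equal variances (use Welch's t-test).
Welch's two-sample t-test:
H₀: μ₁ = μ₂
H₁: μ₁ ≠ μ₂
s₁²/n₁ = 9.48²/23 = 3.9074,  s₂²/n₂ = 9.46²/30 = 2.9831
SE = √(s₁²/n₁ + s₂²/n₂) = √(3.9074 + 2.9831) = 2.6250
df (Welch-Satterthwaite) = (s₁²/n₁ + s₂²/n₂)² / [(s₁²/n₁)²/(n₁-1) + (s₂²/n₂)²/(n₂-1)] ≈ 47.44
t = (x̄₁ - x̄₂) / SE = (78.53 - 84.51) / 2.6250 = -5.98 / 2.6250 = -2.278
p-value = 0.0273

Since p-value < α = 0.1, we reject H₀.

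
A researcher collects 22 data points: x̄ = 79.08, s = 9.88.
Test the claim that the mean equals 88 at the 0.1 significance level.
One-sample t-test:
H₀: μ = 88
H₁: μ ≠ 88
df = n - 1 = 21
t = (x̄ - μ₀) / (s/√n) = (79.08 - 88) / (9.88/√22) = -4.235
p-value = 0.0004

Since p-value < α = 0.1, we reject H₀.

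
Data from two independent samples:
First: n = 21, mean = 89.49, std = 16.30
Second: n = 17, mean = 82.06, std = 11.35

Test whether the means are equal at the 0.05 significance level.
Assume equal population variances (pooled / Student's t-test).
Student's two-sample t-test (equal variances):
H₀: μ₁ = μ₂
H₁: μ₁ ≠ μ₂
df = n₁ + n₂ - 2 = 36
Pooled variance s_p² = [(n₁-1)s₁² + (n₂-1)s₂²] / (n₁ + n₂ - 2) = [(20)(16.30²) + (16)(11.35²)] / 36 = 204.8600
SE = √(s_p²(1/n₁ + 1/n₂)) = √(204.8600 × (1/21 + 1/17)) = 4.6697
t = (x̄₁ - x̄₂) / SE = (89.49 - 82.06) / 4.6697 = 7.43 / 4.6697 = 1.591
p-value = 0.1203

Since p-value > α = 0.05, we fail to reject H₀.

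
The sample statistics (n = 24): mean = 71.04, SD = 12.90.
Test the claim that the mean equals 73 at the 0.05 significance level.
One-sample t-test:
H₀: μ = 73
H₁: μ ≠ 73
df = n - 1 = 23
t = (x̄ - μ₀) / (s/√n) = (71.04 - 73) / (12.90/√24) = -0.744
p-value = 0.4642

Since p-value > α = 0.05, we fail to reject H₀.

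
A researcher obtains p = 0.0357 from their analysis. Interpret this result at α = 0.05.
Since p = 0.0357 < α = 0.05, reject H₀.
There is sufficient evidence to reject the null hypothesis; the result is statistically significant at the 0.05 level.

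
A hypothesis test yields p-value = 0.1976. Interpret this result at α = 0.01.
Since p = 0.1976 > α = 0.01, fail to reject H₀.
There is insufficient evidence to reject the null hypothesis; the result is not statistically significant at the 0.01 level.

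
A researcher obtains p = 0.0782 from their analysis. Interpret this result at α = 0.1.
Since p = 0.0782 < α = 0.1, reject H₀.
There is sufficient evidence to reject the null hypothesis; the result is statistically significant at the 0.1 level.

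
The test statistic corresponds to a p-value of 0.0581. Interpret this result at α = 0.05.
Since p = 0.0581 > α = 0.05, fail to reject H₀.
There is insufficient evidence to reject the null hypothesis; the result is not statistically significant at the 0.05 level.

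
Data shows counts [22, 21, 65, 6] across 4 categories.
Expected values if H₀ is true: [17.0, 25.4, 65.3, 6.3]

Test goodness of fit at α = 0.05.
Chi-square goodness of fit test:
H₀: observed counts match expected distribution
H₁: observed counts differ from expected distribution
df = k - 1 = 3
χ² = Σ(O - E)²/E
   = (22 - 17.0)²/17.0 + (21 - 25.4)²/25.4 + (65 - 65.3)²/65.3 + (6 - 6.3)²/6.3
   = 1.471 + 0.762 + 0.001 + 0.014
   = 2.25
p-value = 0.5225

Since p-value > α = 0.05, we fail to reject H₀.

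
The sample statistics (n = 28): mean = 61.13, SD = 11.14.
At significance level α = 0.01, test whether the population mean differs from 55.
One-sample t-test:
H₀: μ = 55
H₁: μ ≠ 55
df = n - 1 = 27
t = (x̄ - μ₀) / (s/√n) = (61.13 - 55) / (11.14/√28) = 2.912
p-value = 0.0071

Since p-value < α = 0.01, we reject H₀.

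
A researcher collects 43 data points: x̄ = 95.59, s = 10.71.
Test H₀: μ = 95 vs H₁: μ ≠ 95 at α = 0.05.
One-sample t-test:
H₀: μ = 95
H₁: μ ≠ 95
df = n - 1 = 42
t = (x̄ - μ₀) / (s/√n) = (95.59 - 95) / (10.71/√43) = 0.361
p-value = 0.7197

Since p-value > α = 0.05, we fail to reject H₀.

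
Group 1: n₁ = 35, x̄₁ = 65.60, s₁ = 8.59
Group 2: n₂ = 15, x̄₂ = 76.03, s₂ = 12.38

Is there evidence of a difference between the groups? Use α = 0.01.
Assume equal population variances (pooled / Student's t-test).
Student's two-sample t-test (equal variances):
H₀: μ₁ = μ₂
H₁: μ₁ ≠ μ₂
df = n₁ + n₂ - 2 = 48
Pooled variance s_p² = [(n₁-1)s₁² + (n₂-1)s₂²] / (n₁ + n₂ - 2) = [(34)(8.59²) + (14)(12.38²)] / 48 = 96.9687
SE = √(s_p²(1/n₁ + 1/n₂)) = √(96.9687 × (1/35 + 1/15)) = 3.0389
t = (x̄₁ - x̄₂) / SE = (65.60 - 76.03) / 3.0389 = -10.43 / 3.0389 = -3.432
p-value = 0.0012

Since p-value < α = 0.01, we reject H₀.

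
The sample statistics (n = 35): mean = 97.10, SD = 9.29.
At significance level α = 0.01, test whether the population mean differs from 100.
One-sample t-test:
H₀: μ = 100
H₁: μ ≠ 100
df = n - 1 = 34
t = (x̄ - μ₀) / (s/√n) = (97.10 - 100) / (9.29/√35) = -1.847
p-value = 0.0735

Since p-value > α = 0.01, we fail to reject H₀.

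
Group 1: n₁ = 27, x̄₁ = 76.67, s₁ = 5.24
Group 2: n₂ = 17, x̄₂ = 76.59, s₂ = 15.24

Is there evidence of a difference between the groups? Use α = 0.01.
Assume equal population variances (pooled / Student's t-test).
Student's two-sample t-test (equal variances):
H₀: μ₁ = μ₂
H₁: μ₁ ≠ μ₂
df = n₁ + n₂ - 2 = 42
Pooled variance s_p² = [(n₁-1)s₁² + (n₂-1)s₂²] / (n₁ + n₂ - 2) = [(26)(5.24²) + (16)(15.24²)] / 42 = 105.4766
SE = √(s_p²(1/n₁ + 1/n₂)) = √(105.4766 × (1/27 + 1/17)) = 3.1798
t = (x̄₁ - x̄₂) / SE = (76.67 - 76.59) / 3.1798 = 0.08 / 3.1798 = 0.025
p-value = 0.9800

Since p-value > α = 0.01, we fail to reject H₀.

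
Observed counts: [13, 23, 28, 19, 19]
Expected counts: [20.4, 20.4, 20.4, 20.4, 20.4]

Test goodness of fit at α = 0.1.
Chi-square goodness of fit test:
H₀: observed counts match expected distribution
H₁: observed counts differ from expected distribution
df = k - 1 = 4
χ² = Σ(O - E)²/E
   = (13 - 20.4)²/20.4 + (23 - 20.4)²/20.4 + (28 - 20.4)²/20.4 + (19 - 20.4)²/20.4 + (19 - 20.4)²/20.4
   = 2.684 + 0.331 + 2.831 + 0.096 + 0.096
   = 6.04
p-value = 0.1962

Since p-value > α = 0.1, we fail to reject H₀.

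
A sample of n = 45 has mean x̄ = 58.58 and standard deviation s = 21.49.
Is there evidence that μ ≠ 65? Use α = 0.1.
One-sample t-test:
H₀: μ = 65
H₁: μ ≠ 65
df = n - 1 = 44
t = (x̄ - μ₀) / (s/√n) = (58.58 - 65) / (21.49/√45) = -2.004
p-value = 0.0512

Since p-value < α = 0.1, we reject H₀.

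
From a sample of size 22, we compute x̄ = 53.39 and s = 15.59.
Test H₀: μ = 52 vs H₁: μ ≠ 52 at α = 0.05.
One-sample t-test:
H₀: μ = 52
H₁: μ ≠ 52
df = n - 1 = 21
t = (x̄ - μ₀) / (s/√n) = (53.39 - 52) / (15.59/√22) = 0.418
p-value = 0.6800

Since p-value > α = 0.05, we fail to reject H₀.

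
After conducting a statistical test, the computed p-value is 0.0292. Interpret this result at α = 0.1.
Since p = 0.0292 < α = 0.1, reject H₀.
There is sufficient evidence to reject the null hypothesis; the result is statistically significant at the 0.1 level.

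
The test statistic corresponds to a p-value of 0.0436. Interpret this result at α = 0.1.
Since p = 0.0436 < α = 0.1, reject H₀.
There is sufficient evidence to reject the null hypothesis; the result is statistically significant at the 0.1 level.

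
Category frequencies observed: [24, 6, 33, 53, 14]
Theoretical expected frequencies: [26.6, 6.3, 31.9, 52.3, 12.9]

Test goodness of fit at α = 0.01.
Chi-square goodness of fit test:
H₀: observed counts match expected distribution
H₁: observed counts differ from expected distribution
df = k - 1 = 4
χ² = Σ(O - E)²/E
   = (24 - 26.6)²/26.6 + (6 - 6.3)²/6.3 + (33 - 31.9)²/31.9 + (53 - 52.3)²/52.3 + (14 - 12.9)²/12.9
   = 0.254 + 0.014 + 0.038 + 0.009 + 0.094
   = 0.41
p-value = 0.9817

Since p-value > α = 0.01, we fail to reject H₀.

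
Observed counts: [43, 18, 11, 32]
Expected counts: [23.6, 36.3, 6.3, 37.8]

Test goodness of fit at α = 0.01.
Chi-square goodness of fit test:
H₀: observed counts match expected distribution
H₁: observed counts differ from expected distribution
df = k - 1 = 3
χ² = Σ(O - E)²/E
   = (43 - 23.6)²/23.6 + (18 - 36.3)²/36.3 + (11 - 6.3)²/6.3 + (32 - 37.8)²/37.8
   = 15.947 + 9.226 + 3.506 + 0.890
   = 29.57
p-value < 0.0001

Since p-value < α = 0.01, we reject H₀.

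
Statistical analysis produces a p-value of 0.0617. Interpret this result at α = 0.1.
Since p = 0.0617 < α = 0.1, reject H₀.
There is sufficient evidence to reject the null hypothesis; the result is statistically significant at the 0.1 level.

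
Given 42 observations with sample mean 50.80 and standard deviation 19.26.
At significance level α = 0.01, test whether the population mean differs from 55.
One-sample t-test:
H₀: μ = 55
H₁: μ ≠ 55
df = n - 1 = 41
t = (x̄ - μ₀) / (s/√n) = (50.80 - 55) / (19.26/√42) = -1.413
p-value = 0.1651

Since p-value > α = 0.01, we fail to reject H₀.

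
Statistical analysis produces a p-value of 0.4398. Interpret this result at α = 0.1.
Since p = 0.4398 > α = 0.1, fail to reject H₀.
There is insufficient evidence to reject the null hypothesis; the result is not statistically significant at the 0.1 level.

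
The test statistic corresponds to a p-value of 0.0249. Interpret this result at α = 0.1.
Since p = 0.0249 < α = 0.1, reject H₀.
There is sufficient evidence to reject the null hypothesis; the result is statistically significant at the 0.1 level.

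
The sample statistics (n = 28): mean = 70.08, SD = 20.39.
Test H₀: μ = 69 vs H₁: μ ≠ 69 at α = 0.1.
One-sample t-test:
H₀: μ = 69
H₁: μ ≠ 69
df = n - 1 = 27
t = (x̄ - μ₀) / (s/√n) = (70.08 - 69) / (20.39/√28) = 0.280
p-value = 0.7814

Since p-value > α = 0.1, we fail to reject H₀.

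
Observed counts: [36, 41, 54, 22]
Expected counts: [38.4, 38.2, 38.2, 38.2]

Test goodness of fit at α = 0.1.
Chi-square goodness of fit test:
H₀: observed counts match expected distribution
H₁: observed counts differ from expected distribution
df = k - 1 = 3
χ² = Σ(O - E)²/E
   = (36 - 38.4)²/38.4 + (41 - 38.2)²/38.2 + (54 - 38.2)²/38.2 + (22 - 38.2)²/38.2
   = 0.150 + 0.205 + 6.535 + 6.870
   = 13.76
p-value = 0.0033

Since p-value < α = 0.1, we reject H₀.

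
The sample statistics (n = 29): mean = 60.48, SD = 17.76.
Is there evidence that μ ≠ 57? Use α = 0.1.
One-sample t-test:
H₀: μ = 57
H₁: μ ≠ 57
df = n - 1 = 28
t = (x̄ - μ₀) / (s/√n) = (60.48 - 57) / (17.76/√29) = 1.055
p-value = 0.3004

Since p-value > α = 0.1, we fail to reject H₀.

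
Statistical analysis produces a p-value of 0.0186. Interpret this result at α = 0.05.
Since p = 0.0186 < α = 0.05, reject H₀.
There is sufficient evidence to reject the null hypothesis; the result is statistically significant at the 0.05 level.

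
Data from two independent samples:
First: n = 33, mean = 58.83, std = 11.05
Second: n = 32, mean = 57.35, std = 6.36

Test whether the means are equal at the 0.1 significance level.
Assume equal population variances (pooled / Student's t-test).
Student's two-sample t-test (equal variances):
H₀: μ₁ = μ₂
H₁: μ₁ ≠ μ₂
df = n₁ + n₂ - 2 = 63
Pooled variance s_p² = [(n₁-1)s₁² + (n₂-1)s₂²] / (n₁ + n₂ - 2) = [(32)(11.05²) + (31)(6.36²)] / 63 = 81.9241
SE = √(s_p²(1/n₁ + 1/n₂)) = √(81.9241 × (1/33 + 1/32)) = 2.2456
t = (x̄₁ - x̄₂) / SE = (58.83 - 57.35) / 2.2456 = 1.48 / 2.2456 = 0.659
p-value = 0.5123

Since p-value > α = 0.1, we fail to reject H₀.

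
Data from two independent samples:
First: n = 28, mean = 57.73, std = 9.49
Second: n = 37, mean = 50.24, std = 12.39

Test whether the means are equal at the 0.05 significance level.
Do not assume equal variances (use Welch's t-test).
Welch's two-sample t-test:
H₀: μ₁ = μ₂
H₁: μ₁ ≠ μ₂
s₁²/n₁ = 9.49²/28 = 3.2164,  s₂²/n₂ = 12.39²/37 = 4.1490
SE = √(s₁²/n₁ + s₂²/n₂) = √(3.2164 + 4.1490) = 2.7139
df (Welch-Satterthwaite) = (s₁²/n₁ + s₂²/n₂)² / [(s₁²/n₁)²/(n₁-1) + (s₂²/n₂)²/(n₂-1)] ≈ 62.98
t = (x̄₁ - x̄₂) / SE = (57.73 - 50.24) / 2.7139 = 7.49 / 2.7139 = 2.760
p-value = 0.0076

Since p-value < α = 0.05, we reject H₀.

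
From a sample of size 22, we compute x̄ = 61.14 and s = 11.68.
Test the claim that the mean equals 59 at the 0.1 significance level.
One-sample t-test:
H₀: μ = 59
H₁: μ ≠ 59
df = n - 1 = 21
t = (x̄ - μ₀) / (s/√n) = (61.14 - 59) / (11.68/√22) = 0.859
p-value = 0.3998

Since p-value > α = 0.1, we fail to reject H₀.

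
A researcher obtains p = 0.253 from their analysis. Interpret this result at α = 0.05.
Since p = 0.253 > α = 0.05, fail to reject H₀.
There is insufficient evidence to reject the null hypothesis; the result is not statistically significant at the 0.05 level.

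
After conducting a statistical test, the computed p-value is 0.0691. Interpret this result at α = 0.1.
Since p = 0.0691 < α = 0.1, reject H₀.
There is sufficient evidence to reject the null hypothesis; the result is statistically significant at the 0.1 level.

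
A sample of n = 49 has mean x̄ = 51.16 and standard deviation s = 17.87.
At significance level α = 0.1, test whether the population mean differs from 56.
One-sample t-test:
H₀: μ = 56
H₁: μ ≠ 56
df = n - 1 = 48
t = (x̄ - μ₀) / (s/√n) = (51.16 - 56) / (17.87/√49) = -1.896
p-value = 0.0640

Since p-value < α = 0.1, we reject H₀.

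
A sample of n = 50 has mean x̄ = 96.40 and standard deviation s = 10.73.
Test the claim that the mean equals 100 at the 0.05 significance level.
One-sample t-test:
H₀: μ = 100
H₁: μ ≠ 100
df = n - 1 = 49
t = (x̄ - μ₀) / (s/√n) = (96.40 - 100) / (10.73/√50) = -2.372
p-value = 0.0216

Since p-value < α = 0.05, we reject H₀.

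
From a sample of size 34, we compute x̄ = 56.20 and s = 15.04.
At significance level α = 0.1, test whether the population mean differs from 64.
One-sample t-test:
H₀: μ = 64
H₁: μ ≠ 64
df = n - 1 = 33
t = (x̄ - μ₀) / (s/√n) = (56.20 - 64) / (15.04/√34) = -3.024
p-value = 0.0048

Since p-value < α = 0.1, we reject H₀.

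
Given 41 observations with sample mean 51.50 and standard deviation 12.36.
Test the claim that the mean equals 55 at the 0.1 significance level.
One-sample t-test:
H₀: μ = 55
H₁: μ ≠ 55
df = n - 1 = 40
t = (x̄ - μ₀) / (s/√n) = (51.50 - 55) / (12.36/√41) = -1.813
p-value = 0.0773

Since p-value < α = 0.1, we reject H₀.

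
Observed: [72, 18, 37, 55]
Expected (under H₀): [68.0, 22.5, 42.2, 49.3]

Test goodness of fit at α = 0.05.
Chi-square goodness of fit test:
H₀: observed counts match expected distribution
H₁: observed counts differ from expected distribution
df = k - 1 = 3
χ² = Σ(O - E)²/E
   = (72 - 68.0)²/68.0 + (18 - 22.5)²/22.5 + (37 - 42.2)²/42.2 + (55 - 49.3)²/49.3
   = 0.235 + 0.900 + 0.641 + 0.659
   = 2.44
p-value = 0.4871

Since p-value > α = 0.05, we fail to reject H₀.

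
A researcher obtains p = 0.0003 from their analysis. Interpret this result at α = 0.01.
Since p = 0.0003 < α = 0.01, reject H₀.
There is sufficient evidence to reject the null hypothesis; the result is statistically significant at the 0.01 level.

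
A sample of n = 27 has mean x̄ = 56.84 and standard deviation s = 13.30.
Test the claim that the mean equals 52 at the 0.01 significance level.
One-sample t-test:
H₀: μ = 52
H₁: μ ≠ 52
df = n - 1 = 26
t = (x̄ - μ₀) / (s/√n) = (56.84 - 52) / (13.30/√27) = 1.891
p-value = 0.0698

Since p-value > α = 0.01, we fail to reject H₀.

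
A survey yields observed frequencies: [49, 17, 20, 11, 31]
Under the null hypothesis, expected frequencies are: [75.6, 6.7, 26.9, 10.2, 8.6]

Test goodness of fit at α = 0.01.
Chi-square goodness of fit test:
H₀: observed counts match expected distribution
H₁: observed counts differ from expected distribution
df = k - 1 = 4
χ² = Σ(O - E)²/E
   = (49 - 75.6)²/75.6 + (17 - 6.7)²/6.7 + (20 - 26.9)²/26.9 + (11 - 10.2)²/10.2 + (31 - 8.6)²/8.6
   = 9.359 + 15.834 + 1.770 + 0.063 + 58.344
   = 85.37
p-value < 0.0001

Since p-value < α = 0.01, we reject H₀.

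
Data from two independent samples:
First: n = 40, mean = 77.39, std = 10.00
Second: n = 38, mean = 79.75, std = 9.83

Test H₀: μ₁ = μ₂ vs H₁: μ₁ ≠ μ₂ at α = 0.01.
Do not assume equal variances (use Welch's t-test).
Welch's two-sample t-test:
H₀: μ₁ = μ₂
H₁: μ₁ ≠ μ₂
s₁²/n₁ = 10.00²/40 = 2.5000,  s₂²/n₂ = 9.83²/38 = 2.5429
SE = √(s₁²/n₁ + s₂²/n₂) = √(2.5000 + 2.5429) = 2.2456
df (Welch-Satterthwaite) = (s₁²/n₁ + s₂²/n₂)² / [(s₁²/n₁)²/(n₁-1) + (s₂²/n₂)²/(n₂-1)] ≈ 75.91
t = (x̄₁ - x̄₂) / SE = (77.39 - 79.75) / 2.2456 = -2.36 / 2.2456 = -1.051
p-value = 0.2966

Since p-value > α = 0.01, we fail to reject H₀.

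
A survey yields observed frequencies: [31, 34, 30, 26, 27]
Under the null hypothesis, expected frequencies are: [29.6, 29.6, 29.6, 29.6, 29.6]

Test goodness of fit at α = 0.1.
Chi-square goodness of fit test:
H₀: observed counts match expected distribution
H₁: observed counts differ from expected distribution
df = k - 1 = 4
χ² = Σ(O - E)²/E
   = (31 - 29.6)²/29.6 + (34 - 29.6)²/29.6 + (30 - 29.6)²/29.6 + (26 - 29.6)²/29.6 + (27 - 29.6)²/29.6
   = 0.066 + 0.654 + 0.005 + 0.438 + 0.228
   = 1.39
p-value = 0.8456

Since p-value > α = 0.1, we fail to reject H₀.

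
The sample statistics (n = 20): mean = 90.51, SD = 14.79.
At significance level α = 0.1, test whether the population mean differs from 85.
One-sample t-test:
H₀: μ = 85
H₁: μ ≠ 85
df = n - 1 = 19
t = (x̄ - μ₀) / (s/√n) = (90.51 - 85) / (14.79/√20) = 1.666
p-value = 0.1121

Since p-value > α = 0.1, we fail to reject H₀.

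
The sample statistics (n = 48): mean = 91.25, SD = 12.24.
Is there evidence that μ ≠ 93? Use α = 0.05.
One-sample t-test:
H₀: μ = 93
H₁: μ ≠ 93
df = n - 1 = 47
t = (x̄ - μ₀) / (s/√n) = (91.25 - 93) / (12.24/√48) = -0.991
p-value = 0.3270

Since p-value > α = 0.05, we fail to reject H₀.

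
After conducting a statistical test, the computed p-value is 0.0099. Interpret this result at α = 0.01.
Since p = 0.0099 < α = 0.01, reject H₀.
There is sufficient evidence to reject the null hypothesis; the result is statistically significant at the 0.01 level.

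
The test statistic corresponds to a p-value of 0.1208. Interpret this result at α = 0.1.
Since p = 0.1208 > α = 0.1, fail to reject H₀.
There is insufficient evidence to reject the null hypothesis; the result is not statistically significant at the 0.1 level.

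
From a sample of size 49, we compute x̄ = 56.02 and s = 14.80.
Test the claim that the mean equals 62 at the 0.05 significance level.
One-sample t-test:
H₀: μ = 62
H₁: μ ≠ 62
df = n - 1 = 48
t = (x̄ - μ₀) / (s/√n) = (56.02 - 62) / (14.80/√49) = -2.828
p-value = 0.0068

Since p-value < α = 0.05, we reject H₀.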